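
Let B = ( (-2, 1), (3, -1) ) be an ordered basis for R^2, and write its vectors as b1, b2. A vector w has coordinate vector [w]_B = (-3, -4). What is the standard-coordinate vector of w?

(-6, 1)

By definition w = -3b1 - 4b2.
Summing componentwise gives (-6, 1).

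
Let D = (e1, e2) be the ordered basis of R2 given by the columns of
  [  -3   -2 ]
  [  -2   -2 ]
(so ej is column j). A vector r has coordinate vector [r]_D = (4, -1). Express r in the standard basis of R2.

(-10, -6)

The coordinates say r = 4e1 - e2; adding the scaled basis vectors gives (-10, -6).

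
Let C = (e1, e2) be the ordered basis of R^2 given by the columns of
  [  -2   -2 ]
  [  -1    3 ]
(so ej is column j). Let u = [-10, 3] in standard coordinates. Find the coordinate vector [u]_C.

[3, 2]

Write u = c_1 e1 + c_2 e2 and solve for the c_i.
System: -2c_1 - 2c_2 = -10, -c_1 + 3c_2 = 3; solving gives c_1 = 3, c_2 = 2.
Check: 3e1 + 2e2 = [-10, 3].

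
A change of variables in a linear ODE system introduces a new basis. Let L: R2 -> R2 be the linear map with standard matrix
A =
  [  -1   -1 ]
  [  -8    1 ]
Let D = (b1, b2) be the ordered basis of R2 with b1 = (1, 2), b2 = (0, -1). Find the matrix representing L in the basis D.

Let P have columns b1, b2. Then [L]_D = P^(-1) A P.
Here det P = -1, so P^(-1) is integer; computing A P first and then P^(-1)(A P) gives [[-3, 1], [0, 3]].

[[-3, 1], [0, 3]]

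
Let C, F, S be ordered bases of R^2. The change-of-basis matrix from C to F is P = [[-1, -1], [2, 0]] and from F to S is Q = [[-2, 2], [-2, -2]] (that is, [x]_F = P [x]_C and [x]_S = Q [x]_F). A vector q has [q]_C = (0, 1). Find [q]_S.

(2, 2)

First [q]_F = P [q]_C = (-1, 0).
Then [q]_S = Q [q]_F = (2, 2).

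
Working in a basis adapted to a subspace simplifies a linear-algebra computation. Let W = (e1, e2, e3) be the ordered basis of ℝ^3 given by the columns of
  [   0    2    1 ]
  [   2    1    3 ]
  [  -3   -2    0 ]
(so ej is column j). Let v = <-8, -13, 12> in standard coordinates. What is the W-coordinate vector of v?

<-2, -3, -2>

We seek scalars with c_1 e1 + ... + c_3 e3 = v; equivalently solve M c = v where the columns of M are e1, ..., e3.
Gaussian elimination on [M | v] yields c = (-2, -3, -2).
Check: -2e1 - 3e2 - 2e3 = <-8, -13, 12>.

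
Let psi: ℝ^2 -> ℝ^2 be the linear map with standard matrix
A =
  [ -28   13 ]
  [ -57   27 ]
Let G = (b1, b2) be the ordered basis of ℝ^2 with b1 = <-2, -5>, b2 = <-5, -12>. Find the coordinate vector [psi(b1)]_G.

Column 1 of [psi]_G is the G-coordinate vector of psi(b1).
In standard coordinates psi(b1) = A b1 = <-9, -21>.
Converting to G: <-9, -21> = -3b1 + 3b2, so the coordinate vector is <-3, 3>.

<-3, 3>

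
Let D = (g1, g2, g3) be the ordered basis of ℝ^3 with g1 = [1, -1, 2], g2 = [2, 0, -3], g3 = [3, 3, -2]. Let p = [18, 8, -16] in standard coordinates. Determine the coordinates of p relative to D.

[1, 4, 3]

[p]_D is the unique c with M c = p, where M has columns g1, ..., g3.
Solving this 3x3 system gives c = (1, 4, 3).
Check: g1 + 4g2 + 3g3 = [18, 8, -16].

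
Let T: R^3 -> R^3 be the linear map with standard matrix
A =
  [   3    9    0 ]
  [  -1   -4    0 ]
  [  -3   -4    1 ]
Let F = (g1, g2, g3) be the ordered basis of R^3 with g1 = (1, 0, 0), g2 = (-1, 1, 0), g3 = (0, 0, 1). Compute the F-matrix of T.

With P the matrix whose columns are g1, ..., g3, [T]_F = P^(-1) A P.
Column by column: T(g1) = A g1 = (3, -1, -3); its F-coordinates (2, -1, -3) give column 1.
Continuing for each basis vector yields [T]_F = [[2, 3, 0], [-1, -3, 0], [-3, -1, 1]].

[[2, 3, 0], [-1, -3, 0], [-3, -1, 1]]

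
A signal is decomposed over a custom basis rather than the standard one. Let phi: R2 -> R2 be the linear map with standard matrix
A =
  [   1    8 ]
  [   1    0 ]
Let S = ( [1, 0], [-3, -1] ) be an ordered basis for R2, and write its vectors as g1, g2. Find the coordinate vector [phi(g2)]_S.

Compute phi(g2) = A g2 = [-11, -3] in standard coordinates.
Then write this in S-coordinates: solve for y in y_1 g1 + y_2 g2 = [-11, -3].
This gives y = [-2, 3], which is column 2 of [phi]_S.

[-2, 3]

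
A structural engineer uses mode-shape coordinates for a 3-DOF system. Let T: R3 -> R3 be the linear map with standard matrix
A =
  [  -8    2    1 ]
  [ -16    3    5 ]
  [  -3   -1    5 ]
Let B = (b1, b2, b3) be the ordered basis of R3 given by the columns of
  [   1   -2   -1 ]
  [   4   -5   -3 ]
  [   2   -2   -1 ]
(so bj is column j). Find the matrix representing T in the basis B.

[[1, -3, 0], [-1, -2, -1], [1, -3, 1]]

Let P have columns b1, ..., b3. Then [T]_B = P^(-1) A P.
Here det P = 1, so P^(-1) is integer; computing A P first and then P^(-1)(A P) gives [[1, -3, 0], [-1, -2, -1], [1, -3, 1]].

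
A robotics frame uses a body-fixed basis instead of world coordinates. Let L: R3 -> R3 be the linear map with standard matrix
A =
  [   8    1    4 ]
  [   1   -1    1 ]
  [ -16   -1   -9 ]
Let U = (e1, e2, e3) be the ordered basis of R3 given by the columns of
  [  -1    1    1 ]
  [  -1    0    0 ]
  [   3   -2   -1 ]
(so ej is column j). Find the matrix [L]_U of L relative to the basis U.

[[-3, 1, 0], [1, 0, 3], [-1, 1, 1]]

Let P have columns e1, ..., e3. Then [L]_U = P^(-1) A P.
Here det P = 1, so P^(-1) is integer; computing A P first and then P^(-1)(A P) gives [[-3, 1, 0], [1, 0, 3], [-1, 1, 1]].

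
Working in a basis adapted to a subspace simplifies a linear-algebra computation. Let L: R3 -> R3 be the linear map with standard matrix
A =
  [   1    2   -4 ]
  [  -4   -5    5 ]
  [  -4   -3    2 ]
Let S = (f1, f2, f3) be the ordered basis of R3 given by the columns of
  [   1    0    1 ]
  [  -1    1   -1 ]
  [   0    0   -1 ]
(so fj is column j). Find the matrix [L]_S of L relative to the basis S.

The j-th column of [L]_S is [L(fj)]_S.
L(f1) = A f1 = (-1, 1, -1) = -2f1 + 0·f2 + f3, so column 1 is (-2, 0, 1).
Repeating for f2, f3 and assembling the columns gives [[-2, -1, 0], [0, -3, -1], [1, 3, 3]].

[[-2, -1, 0], [0, -3, -1], [1, 3, 3]]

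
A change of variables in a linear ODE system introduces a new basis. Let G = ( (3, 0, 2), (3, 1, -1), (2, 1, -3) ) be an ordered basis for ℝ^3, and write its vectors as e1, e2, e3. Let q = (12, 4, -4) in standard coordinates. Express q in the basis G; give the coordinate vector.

[q]_G is the unique c with M c = q, where M has columns e1, ..., e3.
Solving this 3x3 system gives c = (0, 4, 0).
Check: 0·e1 + 4e2 + 0·e3 = (12, 4, -4).

(0, 4, 0)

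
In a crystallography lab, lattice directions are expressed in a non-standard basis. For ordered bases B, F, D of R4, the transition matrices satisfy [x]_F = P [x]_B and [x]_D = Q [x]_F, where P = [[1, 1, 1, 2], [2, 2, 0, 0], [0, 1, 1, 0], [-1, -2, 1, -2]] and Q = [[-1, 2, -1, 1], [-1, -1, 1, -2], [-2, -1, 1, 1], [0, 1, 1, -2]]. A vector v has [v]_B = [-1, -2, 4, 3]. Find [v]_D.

[-18, -5, -3, -10]

Composing the changes, [v]_D = Q P [v]_B.
Q P = [[2, 0, -1, -4], [-1, 2, -2, 2], [-5, -5, 0, -6], [4, 7, -1, 4]]; applying this to [-1, -2, 4, 3] gives [-18, -5, -3, -10].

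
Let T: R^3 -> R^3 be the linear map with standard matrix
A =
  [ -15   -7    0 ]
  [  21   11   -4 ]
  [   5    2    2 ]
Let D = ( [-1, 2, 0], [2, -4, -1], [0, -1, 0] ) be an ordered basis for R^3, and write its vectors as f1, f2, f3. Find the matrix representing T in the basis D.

[[1, 2, -3], [1, 0, 2], [-3, 2, -3]]

Let P have columns f1, ..., f3. Then [T]_D = P^(-1) A P.
Here det P = 1, so P^(-1) is integer; computing A P first and then P^(-1)(A P) gives [[1, 2, -3], [1, 0, 2], [-3, 2, -3]].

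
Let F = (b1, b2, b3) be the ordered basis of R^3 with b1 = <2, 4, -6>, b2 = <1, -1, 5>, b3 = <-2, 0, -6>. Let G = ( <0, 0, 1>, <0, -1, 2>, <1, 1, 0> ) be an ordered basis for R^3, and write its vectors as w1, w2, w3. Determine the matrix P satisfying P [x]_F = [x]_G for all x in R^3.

Column j of P is [bj]_G, since P maps F-coordinates to G-coordinates.
Expressing b1 in G: b1 = -2w1 - 2w2 + 2w3, so column 1 of P is <-2, -2, 2>.
Doing the same for each bj gives P = [[-2, 1, -2], [-2, 2, -2], [2, 1, -2]].

[[-2, 1, -2], [-2, 2, -2], [2, 1, -2]]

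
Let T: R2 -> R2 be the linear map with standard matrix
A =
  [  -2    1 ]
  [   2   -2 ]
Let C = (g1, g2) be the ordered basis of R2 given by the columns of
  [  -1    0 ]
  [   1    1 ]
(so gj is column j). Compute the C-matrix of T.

[[-3, -1], [-1, -1]]

With P the matrix whose columns are g1, g2, [T]_C = P^(-1) A P.
Column by column: T(g1) = A g1 = (3, -4); its C-coordinates (-3, -1) give column 1.
Continuing for each basis vector yields [T]_C = [[-3, -1], [-1, -1]].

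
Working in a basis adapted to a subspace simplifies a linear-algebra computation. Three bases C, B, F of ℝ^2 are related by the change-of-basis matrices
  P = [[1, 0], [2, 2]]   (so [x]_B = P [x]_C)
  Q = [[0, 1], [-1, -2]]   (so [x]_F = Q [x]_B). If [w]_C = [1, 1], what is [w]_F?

[4, -9]

Apply P to get B-coordinates [1, 4], then Q to get F-coordinates.
The result is [w]_F = [4, -9].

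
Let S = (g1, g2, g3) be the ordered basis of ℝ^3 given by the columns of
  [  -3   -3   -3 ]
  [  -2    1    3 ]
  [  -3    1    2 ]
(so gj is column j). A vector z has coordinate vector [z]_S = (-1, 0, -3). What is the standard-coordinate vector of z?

(12, -7, -3)

The coordinates say z = -g1 + 0·g2 - 3g3; adding the scaled basis vectors gives (12, -7, -3).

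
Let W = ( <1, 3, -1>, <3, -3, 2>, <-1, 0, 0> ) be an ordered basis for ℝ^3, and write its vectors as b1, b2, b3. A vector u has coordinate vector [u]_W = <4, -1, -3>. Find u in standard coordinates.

The coordinates say u = 4b1 - b2 - 3b3; adding the scaled basis vectors gives <4, 15, -6>.

<4, 15, -6>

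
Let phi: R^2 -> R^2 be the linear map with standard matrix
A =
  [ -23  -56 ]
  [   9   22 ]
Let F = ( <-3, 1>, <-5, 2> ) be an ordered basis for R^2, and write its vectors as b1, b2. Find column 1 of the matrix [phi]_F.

Column 1 of [phi]_F is the F-coordinate vector of phi(b1).
In standard coordinates phi(b1) = A b1 = <13, -5>.
Converting to F: <13, -5> = -b1 - 2b2, so the coordinate vector is <-1, -2>.

<-1, -2>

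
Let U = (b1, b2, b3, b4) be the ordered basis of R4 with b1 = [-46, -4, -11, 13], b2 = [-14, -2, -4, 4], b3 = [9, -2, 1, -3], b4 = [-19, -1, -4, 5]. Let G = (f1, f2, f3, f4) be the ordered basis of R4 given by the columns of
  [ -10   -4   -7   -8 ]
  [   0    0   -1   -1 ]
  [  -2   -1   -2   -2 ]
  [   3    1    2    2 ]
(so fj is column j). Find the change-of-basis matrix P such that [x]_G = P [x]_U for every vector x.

Column j of P is [bj]_G, since P maps U-coordinates to G-coordinates.
Expressing b1 in G: b1 = 2f1 - f2 + 2f3 + 2f4, so column 1 of P is [2, -1, 2, 2].
Doing the same for each bj gives P = [[2, 0, -2, 1], [-1, 0, -1, 0], [2, 2, 1, -1], [2, 0, 1, 2]].

[[2, 0, -2, 1], [-1, 0, -1, 0], [2, 2, 1, -1], [2, 0, 1, 2]]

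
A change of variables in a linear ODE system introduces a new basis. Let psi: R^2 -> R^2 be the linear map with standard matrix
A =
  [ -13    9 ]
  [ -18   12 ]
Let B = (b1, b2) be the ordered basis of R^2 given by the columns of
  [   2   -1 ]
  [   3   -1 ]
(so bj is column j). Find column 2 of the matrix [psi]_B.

<2, 0>

Compute psi(b2) = A b2 = <4, 6> in standard coordinates.
Then write this in B-coordinates: solve for y in y_1 b1 + y_2 b2 = <4, 6>.
This gives y = <2, 0>, which is column 2 of [psi]_B.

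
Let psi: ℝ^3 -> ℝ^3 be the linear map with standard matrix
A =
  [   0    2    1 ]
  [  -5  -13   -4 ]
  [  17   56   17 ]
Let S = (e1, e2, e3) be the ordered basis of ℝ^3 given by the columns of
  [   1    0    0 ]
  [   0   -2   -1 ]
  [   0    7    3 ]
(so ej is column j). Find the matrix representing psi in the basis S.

Let P have columns e1, ..., e3. Then [psi]_S = P^(-1) A P.
Here det P = 1, so P^(-1) is integer; computing A P first and then P^(-1)(A P) gives [[0, 3, 1], [2, 1, -2], [1, 0, 3]].

[[0, 3, 1], [2, 1, -2], [1, 0, 3]]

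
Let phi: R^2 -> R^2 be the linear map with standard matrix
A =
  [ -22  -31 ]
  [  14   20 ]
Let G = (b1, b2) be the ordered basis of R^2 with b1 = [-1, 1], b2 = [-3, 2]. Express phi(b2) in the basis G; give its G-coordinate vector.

[2, -2]

Column 2 of [phi]_G is the G-coordinate vector of phi(b2).
In standard coordinates phi(b2) = A b2 = [4, -2].
Converting to G: [4, -2] = 2b1 - 2b2, so the coordinate vector is [2, -2].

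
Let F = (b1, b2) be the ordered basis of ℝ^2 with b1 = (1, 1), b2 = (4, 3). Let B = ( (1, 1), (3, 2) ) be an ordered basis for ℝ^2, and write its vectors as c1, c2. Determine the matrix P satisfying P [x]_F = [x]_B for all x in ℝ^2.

[[1, 1], [0, 1]]

Column j of P is [bj]_B, since P maps F-coordinates to B-coordinates.
Expressing b1 in B: b1 = c1 + 0·c2, so column 1 of P is (1, 0).
Doing the same for each bj gives P = [[1, 1], [0, 1]].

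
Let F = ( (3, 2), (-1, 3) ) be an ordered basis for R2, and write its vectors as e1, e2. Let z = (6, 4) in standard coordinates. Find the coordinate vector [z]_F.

We seek scalars with c_1 e1 + c_2 e2 = z; equivalently solve M c = z where the columns of M are e1, e2.
System: 3c_1 - c_2 = 6, 2c_1 + 3c_2 = 4; solving gives c_1 = 2, c_2 = 0.
Check: 2e1 + 0·e2 = (6, 4).

(2, 0)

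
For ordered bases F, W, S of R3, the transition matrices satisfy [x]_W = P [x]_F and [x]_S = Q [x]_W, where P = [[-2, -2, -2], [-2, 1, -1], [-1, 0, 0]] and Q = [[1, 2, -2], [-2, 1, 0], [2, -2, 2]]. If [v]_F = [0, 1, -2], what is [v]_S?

[8, -1, -2]

Apply P to get W-coordinates [2, 3, 0], then Q to get S-coordinates.
The result is [v]_S = [8, -1, -2].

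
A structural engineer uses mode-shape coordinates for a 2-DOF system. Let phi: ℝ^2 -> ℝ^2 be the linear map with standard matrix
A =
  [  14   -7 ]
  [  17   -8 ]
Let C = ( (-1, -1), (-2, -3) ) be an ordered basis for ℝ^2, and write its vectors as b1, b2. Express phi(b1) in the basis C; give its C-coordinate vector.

(3, 2)

Compute phi(b1) = A b1 = (-7, -9) in standard coordinates.
Then write this in C-coordinates: solve for y in y_1 b1 + y_2 b2 = (-7, -9).
This gives y = (3, 2), which is column 1 of [phi]_C.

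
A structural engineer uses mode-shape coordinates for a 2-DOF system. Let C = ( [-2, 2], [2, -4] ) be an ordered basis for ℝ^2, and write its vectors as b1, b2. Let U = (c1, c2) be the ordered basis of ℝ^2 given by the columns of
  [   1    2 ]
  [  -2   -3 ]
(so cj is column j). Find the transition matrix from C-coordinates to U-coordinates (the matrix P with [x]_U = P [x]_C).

[[2, 2], [-2, 0]]

Column j of P is [bj]_U, since P maps C-coordinates to U-coordinates.
Expressing b1 in U: b1 = 2c1 - 2c2, so column 1 of P is [2, -2].
Doing the same for each bj gives P = [[2, 2], [-2, 0]].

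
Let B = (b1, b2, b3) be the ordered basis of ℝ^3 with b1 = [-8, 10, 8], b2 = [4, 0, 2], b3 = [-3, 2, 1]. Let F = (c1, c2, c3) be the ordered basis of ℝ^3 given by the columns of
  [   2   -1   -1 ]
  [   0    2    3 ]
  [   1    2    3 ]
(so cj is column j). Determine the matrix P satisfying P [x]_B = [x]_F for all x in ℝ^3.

[[-2, 2, -1], [2, 0, 1], [2, 0, 0]]

Take x = bj: its B-coordinates are the j-th standard unit vector, so P e_j — column j of P — equals [bj]_F.
b1 = -2c1 + 2c2 + 2c3, giving column 1 = [-2, 2, 2]; repeating for each j gives P = [[-2, 2, -1], [2, 0, 1], [2, 0, 0]].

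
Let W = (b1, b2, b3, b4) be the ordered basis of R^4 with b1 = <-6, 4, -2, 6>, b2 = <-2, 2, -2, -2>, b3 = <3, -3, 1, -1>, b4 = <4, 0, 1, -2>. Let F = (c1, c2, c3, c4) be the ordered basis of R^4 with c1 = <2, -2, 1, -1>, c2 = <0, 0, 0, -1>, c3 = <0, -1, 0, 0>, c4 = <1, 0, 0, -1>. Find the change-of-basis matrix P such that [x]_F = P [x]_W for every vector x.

Take x = bj: its W-coordinates are the j-th standard unit vector, so P e_j — column j of P — equals [bj]_F.
b1 = -2c1 - 2c2 + 0·c3 - 2c4, giving column 1 = <-2, -2, 0, -2>; repeating for each j gives P = [[-2, -2, 1, 1], [-2, 2, -1, -1], [0, 2, 1, -2], [-2, 2, 1, 2]].

[[-2, -2, 1, 1], [-2, 2, -1, -1], [0, 2, 1, -2], [-2, 2, 1, 2]]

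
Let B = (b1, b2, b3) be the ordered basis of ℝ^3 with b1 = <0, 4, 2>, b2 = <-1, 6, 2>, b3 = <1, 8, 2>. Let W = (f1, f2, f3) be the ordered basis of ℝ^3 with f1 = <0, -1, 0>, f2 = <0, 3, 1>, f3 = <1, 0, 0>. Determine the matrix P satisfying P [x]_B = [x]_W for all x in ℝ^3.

Column j of P is [bj]_W, since P maps B-coordinates to W-coordinates.
Expressing b1 in W: b1 = 2f1 + 2f2 + 0·f3, so column 1 of P is <2, 2, 0>.
Doing the same for each bj gives P = [[2, 0, -2], [2, 2, 2], [0, -1, 1]].

[[2, 0, -2], [2, 2, 2], [0, -1, 1]]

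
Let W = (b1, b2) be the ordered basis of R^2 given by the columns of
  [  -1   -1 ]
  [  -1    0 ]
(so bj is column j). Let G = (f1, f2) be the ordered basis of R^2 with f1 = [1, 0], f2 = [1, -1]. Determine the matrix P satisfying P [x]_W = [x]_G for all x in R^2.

Column j of P is [bj]_G, since P maps W-coordinates to G-coordinates.
Expressing b1 in G: b1 = -2f1 + f2, so column 1 of P is [-2, 1].
Doing the same for each bj gives P = [[-2, -1], [1, 0]].

[[-2, -1], [1, 0]]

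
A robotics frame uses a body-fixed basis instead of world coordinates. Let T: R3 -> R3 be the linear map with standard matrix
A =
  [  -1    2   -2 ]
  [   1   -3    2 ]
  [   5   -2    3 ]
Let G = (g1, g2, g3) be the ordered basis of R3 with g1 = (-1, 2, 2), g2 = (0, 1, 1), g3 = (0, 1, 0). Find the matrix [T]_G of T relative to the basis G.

The j-th column of [T]_G is [T(gj)]_G.
T(g1) = A g1 = (1, -3, -3) = -g1 - g2 + 0·g3, so column 1 is (-1, -1, 0).
Repeating for g2, g3 and assembling the columns gives [[-1, 0, -2], [-1, 1, 2], [0, -2, -1]].

[[-1, 0, -2], [-1, 1, 2], [0, -2, -1]]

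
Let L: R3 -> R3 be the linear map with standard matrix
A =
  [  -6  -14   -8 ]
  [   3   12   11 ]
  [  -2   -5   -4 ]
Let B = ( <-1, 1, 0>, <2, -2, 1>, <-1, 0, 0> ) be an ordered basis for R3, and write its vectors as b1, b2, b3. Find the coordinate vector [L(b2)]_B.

<-3, 2, -1>

Column 2 of [L]_B is the B-coordinate vector of L(b2).
In standard coordinates L(b2) = A b2 = <8, -7, 2>.
Converting to B: <8, -7, 2> = -3b1 + 2b2 - b3, so the coordinate vector is <-3, 2, -1>.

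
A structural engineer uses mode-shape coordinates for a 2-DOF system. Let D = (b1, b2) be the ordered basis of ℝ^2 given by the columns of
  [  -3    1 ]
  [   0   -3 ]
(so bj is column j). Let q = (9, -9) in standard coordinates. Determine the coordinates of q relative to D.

[q]_D is the unique c with M c = q, where M has columns b1, b2.
System: -3c_1 + c_2 = 9, 0c_1 - 3c_2 = -9; solving gives c_1 = -2, c_2 = 3.
Check: -2b1 + 3b2 = (9, -9).

(-2, 3)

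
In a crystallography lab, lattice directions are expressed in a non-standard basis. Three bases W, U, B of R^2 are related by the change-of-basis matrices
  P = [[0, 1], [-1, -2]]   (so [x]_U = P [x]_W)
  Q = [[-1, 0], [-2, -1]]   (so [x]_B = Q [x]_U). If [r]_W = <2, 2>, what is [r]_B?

<-2, 2>

Composing the changes, [r]_B = Q P [r]_W.
Q P = [[0, -1], [1, 0]]; applying this to <2, 2> gives <-2, 2>.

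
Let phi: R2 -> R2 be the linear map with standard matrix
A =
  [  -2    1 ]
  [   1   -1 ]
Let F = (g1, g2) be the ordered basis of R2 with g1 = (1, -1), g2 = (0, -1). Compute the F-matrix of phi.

With P the matrix whose columns are g1, g2, [phi]_F = P^(-1) A P.
Column by column: phi(g1) = A g1 = (-3, 2); its F-coordinates (-3, 1) give column 1.
Continuing for each basis vector yields [phi]_F = [[-3, -1], [1, 0]].

[[-3, -1], [1, 0]]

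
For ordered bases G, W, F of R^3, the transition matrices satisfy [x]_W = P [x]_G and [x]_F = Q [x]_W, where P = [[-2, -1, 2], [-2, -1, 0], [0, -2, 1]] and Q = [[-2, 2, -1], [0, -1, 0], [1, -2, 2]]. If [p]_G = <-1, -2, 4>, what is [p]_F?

<-24, -4, 20>

Composing the changes, [p]_F = Q P [p]_G.
Q P = [[0, 2, -5], [2, 1, 0], [2, -3, 4]]; applying this to <-1, -2, 4> gives <-24, -4, 20>.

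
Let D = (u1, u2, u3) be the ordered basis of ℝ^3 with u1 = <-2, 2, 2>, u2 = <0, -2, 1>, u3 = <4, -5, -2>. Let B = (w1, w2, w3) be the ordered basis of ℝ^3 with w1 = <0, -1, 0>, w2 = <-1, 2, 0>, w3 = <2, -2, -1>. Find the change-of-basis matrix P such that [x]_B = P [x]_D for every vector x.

[[-2, 0, 1], [-2, -2, 0], [-2, -1, 2]]

Take x = uj: its D-coordinates are the j-th standard unit vector, so P e_j — column j of P — equals [uj]_B.
u1 = -2w1 - 2w2 - 2w3, giving column 1 = <-2, -2, -2>; repeating for each j gives P = [[-2, 0, 1], [-2, -2, 0], [-2, -1, 2]].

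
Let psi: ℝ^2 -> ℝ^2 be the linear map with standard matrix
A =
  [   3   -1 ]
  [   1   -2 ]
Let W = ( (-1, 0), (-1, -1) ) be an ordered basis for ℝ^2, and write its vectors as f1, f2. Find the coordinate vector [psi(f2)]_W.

(3, -1)

Compute psi(f2) = A f2 = (-2, 1) in standard coordinates.
Then write this in W-coordinates: solve for y in y_1 f1 + y_2 f2 = (-2, 1).
This gives y = (3, -1), which is column 2 of [psi]_W.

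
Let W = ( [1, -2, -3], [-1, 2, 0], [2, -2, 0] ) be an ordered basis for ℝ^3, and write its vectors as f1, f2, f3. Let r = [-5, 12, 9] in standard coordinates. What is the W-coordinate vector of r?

[r]_W is the unique c with M c = r, where M has columns f1, ..., f3.
Gaussian elimination on [M | r] yields c = (-3, 4, 1).
Check: -3f1 + 4f2 + f3 = [-5, 12, 9].

[-3, 4, 1]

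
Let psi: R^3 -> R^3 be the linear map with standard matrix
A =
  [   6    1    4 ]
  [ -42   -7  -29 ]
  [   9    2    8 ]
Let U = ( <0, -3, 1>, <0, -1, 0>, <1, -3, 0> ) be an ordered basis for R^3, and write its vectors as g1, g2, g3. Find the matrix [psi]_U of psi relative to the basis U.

The j-th column of [psi]_U is [psi(gj)]_U.
psi(g1) = A g1 = <1, -8, 2> = 2g1 - g2 + g3, so column 1 is <2, -1, 1>.
Repeating for g2, g3 and assembling the columns gives [[2, -2, 3], [-1, 2, 3], [1, -1, 3]].

[[2, -2, 3], [-1, 2, 3], [1, -1, 3]]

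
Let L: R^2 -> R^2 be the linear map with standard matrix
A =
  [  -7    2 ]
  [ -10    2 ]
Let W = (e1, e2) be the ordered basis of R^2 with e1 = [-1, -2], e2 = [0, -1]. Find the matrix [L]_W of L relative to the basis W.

The j-th column of [L]_W is [L(ej)]_W.
L(e1) = A e1 = [3, 6] = -3e1 + 0·e2, so column 1 is [-3, 0].
Repeating for e2 and assembling the columns gives [[-3, 2], [0, -2]].

[[-3, 2], [0, -2]]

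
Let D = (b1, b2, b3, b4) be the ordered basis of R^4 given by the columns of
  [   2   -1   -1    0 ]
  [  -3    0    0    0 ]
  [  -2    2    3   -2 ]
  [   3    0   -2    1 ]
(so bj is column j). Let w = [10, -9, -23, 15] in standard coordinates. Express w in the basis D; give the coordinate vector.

[3, -3, -1, 4]

[w]_D is the unique c with M c = w, where M has columns b1, ..., b4.
Solving this 4x4 system gives c = (3, -3, -1, 4).
Check: 3b1 - 3b2 - b3 + 4b4 = [10, -9, -23, 15].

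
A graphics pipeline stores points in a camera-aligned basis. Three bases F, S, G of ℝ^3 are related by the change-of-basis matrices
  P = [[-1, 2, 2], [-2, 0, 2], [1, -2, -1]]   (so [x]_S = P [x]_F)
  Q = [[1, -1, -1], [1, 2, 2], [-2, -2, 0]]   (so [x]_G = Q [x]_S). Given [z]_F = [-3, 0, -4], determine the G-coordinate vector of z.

[-4, -7, 14]

First [z]_S = P [z]_F = [-5, -2, 1].
Then [z]_G = Q [z]_S = [-4, -7, 14].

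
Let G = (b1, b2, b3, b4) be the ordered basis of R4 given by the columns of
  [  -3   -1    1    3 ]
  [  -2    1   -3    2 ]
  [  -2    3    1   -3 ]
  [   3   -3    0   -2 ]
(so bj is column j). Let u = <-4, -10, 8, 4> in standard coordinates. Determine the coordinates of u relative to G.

[u]_G is the unique c with M c = u, where M has columns b1, ..., b4.
Solving this 4x4 system gives c = (0, 0, 2, -2).
Check: 0·b1 + 0·b2 + 2b3 - 2b4 = <-4, -10, 8, 4>.

<0, 0, 2, -2>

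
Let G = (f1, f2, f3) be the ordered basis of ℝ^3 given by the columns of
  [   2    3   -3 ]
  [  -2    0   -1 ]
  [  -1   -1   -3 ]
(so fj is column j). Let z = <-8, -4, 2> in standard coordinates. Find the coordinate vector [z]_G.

<2, -4, 0>

Write z = c_1 f1 + ... + c_3 f3 and solve for the c_i.
Gaussian elimination on [M | z] yields c = (2, -4, 0).
Check: 2f1 - 4f2 + 0·f3 = <-8, -4, 2>.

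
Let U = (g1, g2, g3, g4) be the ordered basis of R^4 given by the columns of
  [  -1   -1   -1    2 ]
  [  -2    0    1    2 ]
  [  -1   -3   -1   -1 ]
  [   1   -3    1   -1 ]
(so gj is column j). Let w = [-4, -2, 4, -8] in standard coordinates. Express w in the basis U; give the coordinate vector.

[-4, 2, -2, -4]

We seek scalars with c_1 g1 + ... + c_4 g4 = w; equivalently solve M c = w where the columns of M are g1, ..., g4.
Row-reducing the augmented matrix [M | w] gives c = (-4, 2, -2, -4).
Check: -4g1 + 2g2 - 2g3 - 4g4 = [-4, -2, 4, -8].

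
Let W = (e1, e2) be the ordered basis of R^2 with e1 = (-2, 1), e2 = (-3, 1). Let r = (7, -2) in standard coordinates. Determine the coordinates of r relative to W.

(1, -3)

[r]_W is the unique c with M c = r, where M has columns e1, e2.
System: -2c_1 - 3c_2 = 7, c_1 + c_2 = -2; solving gives c_1 = 1, c_2 = -3.
Check: e1 - 3e2 = (7, -2).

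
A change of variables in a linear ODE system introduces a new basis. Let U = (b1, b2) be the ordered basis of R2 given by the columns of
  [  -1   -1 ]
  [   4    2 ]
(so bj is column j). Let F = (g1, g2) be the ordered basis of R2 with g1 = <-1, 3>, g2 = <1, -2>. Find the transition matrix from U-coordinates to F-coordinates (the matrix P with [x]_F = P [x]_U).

[[2, 0], [1, -1]]

Let M have columns bj and N have columns gj. Then for every x, N [x]_F = x = M [x]_U, so P = N^(-1) M.
Since det N = -1, N^(-1) has integer entries; multiplying gives P = [[2, 0], [1, -1]].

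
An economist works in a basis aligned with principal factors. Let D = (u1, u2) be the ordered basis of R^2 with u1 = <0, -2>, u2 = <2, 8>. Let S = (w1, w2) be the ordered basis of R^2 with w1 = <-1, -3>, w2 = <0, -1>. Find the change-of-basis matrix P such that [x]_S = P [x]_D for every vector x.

[[0, -2], [2, -2]]

Let M have columns uj and N have columns wj. Then for every x, N [x]_S = x = M [x]_D, so P = N^(-1) M.
Since det N = 1, N^(-1) has integer entries; multiplying gives P = [[0, -2], [2, -2]].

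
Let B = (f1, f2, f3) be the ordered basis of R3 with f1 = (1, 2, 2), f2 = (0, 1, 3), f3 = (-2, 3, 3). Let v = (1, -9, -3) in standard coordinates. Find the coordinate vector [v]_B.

(-3, 3, -2)

[v]_B is the unique c with M c = v, where M has columns f1, ..., f3.
Row-reducing the augmented matrix [M | v] gives c = (-3, 3, -2).
Check: -3f1 + 3f2 - 2f3 = (1, -9, -3).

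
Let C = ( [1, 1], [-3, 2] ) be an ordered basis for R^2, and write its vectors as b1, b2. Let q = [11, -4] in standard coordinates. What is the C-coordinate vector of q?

We seek scalars with c_1 b1 + c_2 b2 = q; equivalently solve M c = q where the columns of M are b1, b2.
System: c_1 - 3c_2 = 11, c_1 + 2c_2 = -4; solving gives c_1 = 2, c_2 = -3.
Check: 2b1 - 3b2 = [11, -4].

[2, -3]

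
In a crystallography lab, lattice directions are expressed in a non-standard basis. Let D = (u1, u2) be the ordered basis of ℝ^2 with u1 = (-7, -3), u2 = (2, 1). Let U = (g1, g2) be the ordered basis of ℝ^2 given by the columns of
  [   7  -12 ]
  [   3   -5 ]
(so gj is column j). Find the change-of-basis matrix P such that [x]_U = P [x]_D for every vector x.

[[-1, 2], [0, 1]]

Let M have columns uj and N have columns gj. Then for every x, N [x]_U = x = M [x]_D, so P = N^(-1) M.
Since det N = 1, N^(-1) has integer entries; multiplying gives P = [[-1, 2], [0, 1]].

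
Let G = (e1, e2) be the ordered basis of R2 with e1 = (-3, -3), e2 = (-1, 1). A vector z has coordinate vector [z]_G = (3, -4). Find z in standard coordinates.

By definition z = 3e1 - 4e2.
Summing componentwise gives (-5, -13).

(-5, -13)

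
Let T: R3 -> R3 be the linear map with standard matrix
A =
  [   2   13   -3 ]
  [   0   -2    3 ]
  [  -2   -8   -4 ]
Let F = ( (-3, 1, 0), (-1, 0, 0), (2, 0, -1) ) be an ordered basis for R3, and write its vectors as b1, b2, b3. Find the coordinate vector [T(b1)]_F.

(-2, 3, 2)

Compute T(b1) = A b1 = (7, -2, -2) in standard coordinates.
Then write this in F-coordinates: solve for y in y_1 b1 + ... + y_3 b3 = (7, -2, -2).
This gives y = (-2, 3, 2), which is column 1 of [T]_F.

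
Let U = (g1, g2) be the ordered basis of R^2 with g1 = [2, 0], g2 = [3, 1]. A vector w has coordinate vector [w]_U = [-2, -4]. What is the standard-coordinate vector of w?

[-16, -4]

w = M [w]_U, where M has columns g1, g2.
Carrying out the matrix-vector product, w = [-16, -4].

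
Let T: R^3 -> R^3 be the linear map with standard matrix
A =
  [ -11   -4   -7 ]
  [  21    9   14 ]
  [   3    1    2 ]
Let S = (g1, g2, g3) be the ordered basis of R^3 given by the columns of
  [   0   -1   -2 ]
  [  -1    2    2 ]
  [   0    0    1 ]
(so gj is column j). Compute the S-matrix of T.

[[3, -1, 0], [-2, -1, -3], [-1, -1, -2]]

The j-th column of [T]_S is [T(gj)]_S.
T(g1) = A g1 = <4, -9, -1> = 3g1 - 2g2 - g3, so column 1 is <3, -2, -1>.
Repeating for g2, g3 and assembling the columns gives [[3, -1, 0], [-2, -1, -3], [-1, -1, -2]].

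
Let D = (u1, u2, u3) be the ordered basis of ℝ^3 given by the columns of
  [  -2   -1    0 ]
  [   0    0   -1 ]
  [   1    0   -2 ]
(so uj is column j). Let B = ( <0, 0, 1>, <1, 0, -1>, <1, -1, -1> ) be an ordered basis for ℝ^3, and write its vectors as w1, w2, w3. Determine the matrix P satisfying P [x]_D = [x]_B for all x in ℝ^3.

Take x = uj: its D-coordinates are the j-th standard unit vector, so P e_j — column j of P — equals [uj]_B.
u1 = -w1 - 2w2 + 0·w3, giving column 1 = <-1, -2, 0>; repeating for each j gives P = [[-1, -1, -2], [-2, -1, -1], [0, 0, 1]].

[[-1, -1, -2], [-2, -1, -1], [0, 0, 1]]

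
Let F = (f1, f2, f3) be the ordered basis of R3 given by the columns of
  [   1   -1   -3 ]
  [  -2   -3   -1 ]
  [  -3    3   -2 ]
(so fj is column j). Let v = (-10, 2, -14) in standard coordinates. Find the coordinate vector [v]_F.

(0, -2, 4)

Write v = c_1 f1 + ... + c_3 f3 and solve for the c_i.
Gaussian elimination on [M | v] yields c = (0, -2, 4).
Check: 0·f1 - 2f2 + 4f3 = (-10, 2, -14).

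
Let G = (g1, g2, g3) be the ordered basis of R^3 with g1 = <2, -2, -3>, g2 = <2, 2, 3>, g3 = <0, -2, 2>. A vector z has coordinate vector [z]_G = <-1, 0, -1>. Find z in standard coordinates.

By definition z = -g1 + 0·g2 - g3.
Summing componentwise gives <-2, 4, 1>.

<-2, 4, 1>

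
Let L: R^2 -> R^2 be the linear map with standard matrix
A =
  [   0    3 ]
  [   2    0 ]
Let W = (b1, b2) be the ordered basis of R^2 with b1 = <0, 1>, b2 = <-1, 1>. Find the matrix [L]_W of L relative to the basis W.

Let P have columns b1, b2. Then [L]_W = P^(-1) A P.
Here det P = 1, so P^(-1) is integer; computing A P first and then P^(-1)(A P) gives [[3, 1], [-3, -3]].

[[3, 1], [-3, -3]]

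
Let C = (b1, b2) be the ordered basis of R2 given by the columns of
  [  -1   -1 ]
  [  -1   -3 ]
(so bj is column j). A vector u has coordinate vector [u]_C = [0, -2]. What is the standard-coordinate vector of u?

By definition u = 0·b1 - 2b2.
Summing componentwise gives [2, 6].

[2, 6]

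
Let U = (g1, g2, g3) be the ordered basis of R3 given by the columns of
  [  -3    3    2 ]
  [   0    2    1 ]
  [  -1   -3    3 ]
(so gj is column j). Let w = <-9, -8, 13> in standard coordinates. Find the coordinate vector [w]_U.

[w]_U is the unique c with M c = w, where M has columns g1, ..., g3.
Row-reducing the augmented matrix [M | w] gives c = (-1, -4, 0).
Check: -g1 - 4g2 + 0·g3 = <-9, -8, 13>.

<-1, -4, 0>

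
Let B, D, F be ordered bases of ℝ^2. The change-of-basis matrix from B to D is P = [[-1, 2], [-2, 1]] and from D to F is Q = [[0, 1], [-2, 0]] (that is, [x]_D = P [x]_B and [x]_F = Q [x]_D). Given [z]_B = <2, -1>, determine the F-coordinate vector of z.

<-5, 8>

First [z]_D = P [z]_B = <-4, -5>.
Then [z]_F = Q [z]_D = <-5, 8>.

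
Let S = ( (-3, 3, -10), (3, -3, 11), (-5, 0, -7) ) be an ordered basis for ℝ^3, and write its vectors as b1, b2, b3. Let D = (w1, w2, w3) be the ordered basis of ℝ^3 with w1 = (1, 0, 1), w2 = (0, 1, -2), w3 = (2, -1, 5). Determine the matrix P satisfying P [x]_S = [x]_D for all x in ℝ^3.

Let M have columns bj and N have columns wj. Then for every x, N [x]_D = x = M [x]_S, so P = N^(-1) M.
Since det N = 1, N^(-1) has integer entries; multiplying gives P = [[-1, -1, -1], [2, -1, -2], [-1, 2, -2]].

[[-1, -1, -1], [2, -1, -2], [-1, 2, -2]]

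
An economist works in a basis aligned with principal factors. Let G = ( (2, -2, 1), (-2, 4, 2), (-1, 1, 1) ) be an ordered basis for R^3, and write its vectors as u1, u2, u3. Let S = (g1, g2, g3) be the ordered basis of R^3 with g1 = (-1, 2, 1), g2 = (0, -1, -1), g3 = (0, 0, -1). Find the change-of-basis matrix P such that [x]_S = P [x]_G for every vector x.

[[-2, 2, 1], [-2, 0, 1], [-1, 0, -1]]

Column j of P is [uj]_S, since P maps G-coordinates to S-coordinates.
Expressing u1 in S: u1 = -2g1 - 2g2 - g3, so column 1 of P is (-2, -2, -1).
Doing the same for each uj gives P = [[-2, 2, 1], [-2, 0, 1], [-1, 0, -1]].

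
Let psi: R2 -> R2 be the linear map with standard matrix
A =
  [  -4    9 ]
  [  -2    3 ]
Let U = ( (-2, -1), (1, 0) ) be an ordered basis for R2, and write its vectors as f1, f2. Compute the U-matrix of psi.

The j-th column of [psi]_U is [psi(fj)]_U.
psi(f1) = A f1 = (-1, 1) = -f1 - 3f2, so column 1 is (-1, -3).
Repeating for f2 and assembling the columns gives [[-1, 2], [-3, 0]].

[[-1, 2], [-3, 0]]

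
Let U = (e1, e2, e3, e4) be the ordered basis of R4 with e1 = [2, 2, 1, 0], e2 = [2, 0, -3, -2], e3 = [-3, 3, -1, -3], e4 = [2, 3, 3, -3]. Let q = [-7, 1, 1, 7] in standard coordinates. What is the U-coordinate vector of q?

[2, -2, 1, -2]

Write q = c_1 e1 + ... + c_4 e4 and solve for the c_i.
Solving this 4x4 system gives c = (2, -2, 1, -2).
Check: 2e1 - 2e2 + e3 - 2e4 = [-7, 1, 1, 7].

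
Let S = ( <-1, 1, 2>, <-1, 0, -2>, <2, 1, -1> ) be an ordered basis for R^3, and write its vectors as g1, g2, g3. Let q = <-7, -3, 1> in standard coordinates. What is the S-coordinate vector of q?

[q]_S is the unique c with M c = q, where M has columns g1, ..., g3.
Gaussian elimination on [M | q] yields c = (0, 1, -3).
Check: 0·g1 + g2 - 3g3 = <-7, -3, 1>.

<0, 1, -3>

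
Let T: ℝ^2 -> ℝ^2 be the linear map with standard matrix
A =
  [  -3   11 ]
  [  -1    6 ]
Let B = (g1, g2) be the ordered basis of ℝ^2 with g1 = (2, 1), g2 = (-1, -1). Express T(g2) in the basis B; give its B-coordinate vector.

Column 2 of [T]_B is the B-coordinate vector of T(g2).
In standard coordinates T(g2) = A g2 = (-8, -5).
Converting to B: (-8, -5) = -3g1 + 2g2, so the coordinate vector is (-3, 2).

(-3, 2)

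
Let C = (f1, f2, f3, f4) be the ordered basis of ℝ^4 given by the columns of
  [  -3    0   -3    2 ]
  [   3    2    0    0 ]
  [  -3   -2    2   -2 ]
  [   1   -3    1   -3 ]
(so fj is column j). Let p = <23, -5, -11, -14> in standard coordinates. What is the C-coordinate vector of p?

Write p = c_1 f1 + ... + c_4 f4 and solve for the c_i.
Gaussian elimination on [M | p] yields c = (-1, -1, -4, 4).
Check: -f1 - f2 - 4f3 + 4f4 = <23, -5, -11, -14>.

<-1, -1, -4, 4>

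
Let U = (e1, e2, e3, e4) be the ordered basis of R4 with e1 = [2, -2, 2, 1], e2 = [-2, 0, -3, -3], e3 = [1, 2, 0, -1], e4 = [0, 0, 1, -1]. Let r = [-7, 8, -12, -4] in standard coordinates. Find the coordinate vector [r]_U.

[-3, 1, 1, -3]

[r]_U is the unique c with M c = r, where M has columns e1, ..., e4.
Solving this 4x4 system gives c = (-3, 1, 1, -3).
Check: -3e1 + e2 + e3 - 3e4 = [-7, 8, -12, -4].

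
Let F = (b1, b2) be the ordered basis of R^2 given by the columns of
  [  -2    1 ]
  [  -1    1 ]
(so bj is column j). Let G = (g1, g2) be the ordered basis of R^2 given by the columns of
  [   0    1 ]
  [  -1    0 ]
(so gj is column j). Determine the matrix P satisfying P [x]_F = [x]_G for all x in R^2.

[[1, -1], [-2, 1]]

Let M have columns bj and N have columns gj. Then for every x, N [x]_G = x = M [x]_F, so P = N^(-1) M.
Since det N = 1, N^(-1) has integer entries; multiplying gives P = [[1, -1], [-2, 1]].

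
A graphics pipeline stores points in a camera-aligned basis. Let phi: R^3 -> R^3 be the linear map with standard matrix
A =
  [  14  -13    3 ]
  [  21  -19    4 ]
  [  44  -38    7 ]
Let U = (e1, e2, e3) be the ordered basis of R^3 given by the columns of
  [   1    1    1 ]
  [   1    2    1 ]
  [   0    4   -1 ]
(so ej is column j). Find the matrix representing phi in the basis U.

[[2, 1, -3], [1, -1, 0], [-2, 0, 1]]

Let P have columns e1, ..., e3. Then [phi]_U = P^(-1) A P.
Here det P = -1, so P^(-1) is integer; computing A P first and then P^(-1)(A P) gives [[2, 1, -3], [1, -1, 0], [-2, 0, 1]].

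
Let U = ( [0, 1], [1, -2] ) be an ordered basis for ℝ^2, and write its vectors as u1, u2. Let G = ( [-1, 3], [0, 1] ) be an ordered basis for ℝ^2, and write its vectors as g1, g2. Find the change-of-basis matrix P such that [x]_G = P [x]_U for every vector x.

Take x = uj: its U-coordinates are the j-th standard unit vector, so P e_j — column j of P — equals [uj]_G.
u1 = 0·g1 + g2, giving column 1 = [0, 1]; repeating for each j gives P = [[0, -1], [1, 1]].

[[0, -1], [1, 1]]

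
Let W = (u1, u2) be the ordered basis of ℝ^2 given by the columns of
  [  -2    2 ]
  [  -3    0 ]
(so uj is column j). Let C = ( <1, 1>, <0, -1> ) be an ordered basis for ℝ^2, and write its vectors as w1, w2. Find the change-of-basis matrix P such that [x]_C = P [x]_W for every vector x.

[[-2, 2], [1, 2]]

Let M have columns uj and N have columns wj. Then for every x, N [x]_C = x = M [x]_W, so P = N^(-1) M.
Since det N = -1, N^(-1) has integer entries; multiplying gives P = [[-2, 2], [1, 2]].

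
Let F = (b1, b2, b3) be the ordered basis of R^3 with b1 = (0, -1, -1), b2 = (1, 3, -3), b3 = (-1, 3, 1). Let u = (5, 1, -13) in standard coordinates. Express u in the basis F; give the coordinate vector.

We seek scalars with c_1 b1 + ... + c_3 b3 = u; equivalently solve M c = u where the columns of M are b1, ..., b3.
Gaussian elimination on [M | u] yields c = (2, 3, -2).
Check: 2b1 + 3b2 - 2b3 = (5, 1, -13).

(2, 3, -2)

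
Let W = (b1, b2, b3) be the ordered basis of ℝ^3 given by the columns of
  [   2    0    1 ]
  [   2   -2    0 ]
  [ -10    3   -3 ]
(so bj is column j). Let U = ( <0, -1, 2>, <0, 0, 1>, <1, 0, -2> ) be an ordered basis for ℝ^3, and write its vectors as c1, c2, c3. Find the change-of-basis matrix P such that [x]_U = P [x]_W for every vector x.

[[-2, 2, 0], [-2, -1, -1], [2, 0, 1]]

Let M have columns bj and N have columns cj. Then for every x, N [x]_U = x = M [x]_W, so P = N^(-1) M.
Since det N = -1, N^(-1) has integer entries; multiplying gives P = [[-2, 2, 0], [-2, -1, -1], [2, 0, 1]].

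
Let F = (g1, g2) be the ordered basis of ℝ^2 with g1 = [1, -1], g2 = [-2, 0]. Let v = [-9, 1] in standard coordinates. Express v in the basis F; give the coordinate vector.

[-1, 4]

We seek scalars with c_1 g1 + c_2 g2 = v; equivalently solve M c = v where the columns of M are g1, g2.
System: c_1 - 2c_2 = -9, -c_1 + 0c_2 = 1; solving gives c_1 = -1, c_2 = 4.
Check: -g1 + 4g2 = [-9, 1].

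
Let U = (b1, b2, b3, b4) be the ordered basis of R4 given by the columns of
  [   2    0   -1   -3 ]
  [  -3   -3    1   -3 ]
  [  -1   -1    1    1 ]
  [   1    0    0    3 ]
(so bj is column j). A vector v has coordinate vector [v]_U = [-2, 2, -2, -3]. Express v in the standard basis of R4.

v = M [v]_U, where M has columns b1, ..., b4.
Carrying out the matrix-vector product, v = [7, 7, -5, -11].

[7, 7, -5, -11]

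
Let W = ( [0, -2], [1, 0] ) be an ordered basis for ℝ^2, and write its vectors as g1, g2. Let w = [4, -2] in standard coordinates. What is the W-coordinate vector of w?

[1, 4]

[w]_W is the unique c with M c = w, where M has columns g1, g2.
System: 0c_1 + c_2 = 4, -2c_1 + 0c_2 = -2; solving gives c_1 = 1, c_2 = 4.
Check: g1 + 4g2 = [4, -2].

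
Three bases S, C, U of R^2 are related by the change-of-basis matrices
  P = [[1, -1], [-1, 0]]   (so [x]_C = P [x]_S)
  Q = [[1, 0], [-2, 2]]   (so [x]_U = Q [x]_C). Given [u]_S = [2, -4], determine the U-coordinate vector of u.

Composing the changes, [u]_U = Q P [u]_S.
Q P = [[1, -1], [-4, 2]]; applying this to [2, -4] gives [6, -16].

[6, -16]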